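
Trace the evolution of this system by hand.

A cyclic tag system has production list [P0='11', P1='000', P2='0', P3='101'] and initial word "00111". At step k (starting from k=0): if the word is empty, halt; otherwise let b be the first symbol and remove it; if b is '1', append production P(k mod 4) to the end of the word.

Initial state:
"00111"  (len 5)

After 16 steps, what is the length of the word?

k=0  "00111"  (len 5)
k=1  "0111"  (len 4)
k=2  "111"  (len 3)
k=3  "110"  (len 3)
k=4  "10101"  (len 5)
k=5  "010111"  (len 6)
k=6  "10111"  (len 5)
k=7  "01110"  (len 5)
k=8  "1110"  (len 4)
k=9  "11011"  (len 5)
k=10  "1011000"  (len 7)
k=11  "0110000"  (len 7)
k=12  "110000"  (len 6)
k=13  "1000011"  (len 7)
k=14  "000011000"  (len 9)
k=15  "00011000"  (len 8)
k=16  "0011000"  (len 7)

7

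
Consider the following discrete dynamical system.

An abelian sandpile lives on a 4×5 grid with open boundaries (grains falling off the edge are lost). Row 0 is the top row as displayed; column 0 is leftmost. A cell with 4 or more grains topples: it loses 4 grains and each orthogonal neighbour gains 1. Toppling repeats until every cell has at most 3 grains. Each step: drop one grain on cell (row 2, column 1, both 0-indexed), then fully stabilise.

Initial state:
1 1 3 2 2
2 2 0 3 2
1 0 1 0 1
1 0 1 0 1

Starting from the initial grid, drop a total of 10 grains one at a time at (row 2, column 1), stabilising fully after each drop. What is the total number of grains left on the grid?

34

t=0: 1 1 3 2 2
2 2 0 3 2
1 0 1 0 1
1 0 1 0 1
t=1: 1 1 3 2 2
2 2 0 3 2
1 1 1 0 1
1 0 1 0 1
t=2: 1 1 3 2 2
2 2 0 3 2
1 2 1 0 1
1 0 1 0 1
t=3: 1 1 3 2 2
2 2 0 3 2
1 3 1 0 1
1 0 1 0 1
t=4: 1 1 3 2 2
2 3 0 3 2
2 0 2 0 1
1 1 1 0 1
t=5: 1 1 3 2 2
2 3 0 3 2
2 1 2 0 1
1 1 1 0 1
t=6: 1 1 3 2 2
2 3 0 3 2
2 2 2 0 1
1 1 1 0 1
t=7: 1 1 3 2 2
2 3 0 3 2
2 3 2 0 1
1 1 1 0 1
t=8: 1 2 3 2 2
3 0 1 3 2
3 1 3 0 1
1 2 1 0 1
t=9: 1 2 3 2 2
3 0 1 3 2
3 2 3 0 1
1 2 1 0 1
t=10: 1 2 3 2 2
3 0 1 3 2
3 3 3 0 1
1 2 1 0 1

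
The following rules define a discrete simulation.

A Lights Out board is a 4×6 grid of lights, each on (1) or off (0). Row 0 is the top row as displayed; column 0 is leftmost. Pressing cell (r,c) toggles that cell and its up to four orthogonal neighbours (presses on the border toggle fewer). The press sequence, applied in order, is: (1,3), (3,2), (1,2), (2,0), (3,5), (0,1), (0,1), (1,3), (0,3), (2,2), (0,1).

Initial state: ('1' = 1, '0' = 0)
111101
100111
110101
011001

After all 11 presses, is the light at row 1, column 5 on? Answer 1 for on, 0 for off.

step 0: 111101
100111
110101
011001
step 1: 111001
101001
110001
011001
step 2: 111001
101001
111001
000101
step 3: 110001
110101
110001
000101
step 4: 110001
010101
000001
100101
step 5: 110001
010101
000000
100110
step 6: 001001
000101
000000
100110
step 7: 110001
010101
000000
100110
step 8: 110101
011011
000100
100110
step 9: 111011
011111
000100
100110
step 10: 111011
010111
011000
101110
step 11: 000011
000111
011000
101110

1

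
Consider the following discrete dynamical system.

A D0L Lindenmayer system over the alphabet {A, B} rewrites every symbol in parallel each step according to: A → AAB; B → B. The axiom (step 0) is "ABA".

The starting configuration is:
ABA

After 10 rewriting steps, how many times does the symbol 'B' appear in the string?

2047

gen 0: ABA
gen 1: AABBAAB
gen 2: AABAABBBAABAABB
gen 3: AABAABBAABAABBBBAABAABBAABAABBB
gen 4: AABAABBAABAABBBAABAABBAABAABBBBBAABAABBAABAABBBAABAABBAABAABBBB
gen 5: AABAABBAABAABBBAABAABBAABAABBBBAABAABBAABAABBBAABAABBAABAA…BBAABAABBBAABAABBAABAABBBBAABAABBAABAABBBAABAABBAABAABBBBB  (len 127)
gen 6: AABAABBAABAABBBAABAABBAABAABBBBAABAABBAABAABBBAABAABBAABAA…BAABAABBBAABAABBAABAABBBBAABAABBAABAABBBAABAABBAABAABBBBBB  (len 255)
gen 7: AABAABBAABAABBBAABAABBAABAABBBBAABAABBAABAABBBAABAABBAABAA…AABAABBBAABAABBAABAABBBBAABAABBAABAABBBAABAABBAABAABBBBBBB  (len 511)
gen 8: AABAABBAABAABBBAABAABBAABAABBBBAABAABBAABAABBBAABAABBAABAA…ABAABBBAABAABBAABAABBBBAABAABBAABAABBBAABAABBAABAABBBBBBBB  (len 1023)
gen 9: AABAABBAABAABBBAABAABBAABAABBBBAABAABBAABAABBBAABAABBAABAA…BAABBBAABAABBAABAABBBBAABAABBAABAABBBAABAABBAABAABBBBBBBBB  (len 2047)
gen 10: AABAABBAABAABBBAABAABBAABAABBBBAABAABBAABAABBBAABAABBAABAA…AABBBAABAABBAABAABBBBAABAABBAABAABBBAABAABBAABAABBBBBBBBBB  (len 4095)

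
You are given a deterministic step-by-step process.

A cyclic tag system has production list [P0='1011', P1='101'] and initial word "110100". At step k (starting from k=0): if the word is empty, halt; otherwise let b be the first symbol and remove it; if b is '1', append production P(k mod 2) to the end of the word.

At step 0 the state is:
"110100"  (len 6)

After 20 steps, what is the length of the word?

0) "110100"  (len 6)
1) "101001011"  (len 9)
2) "01001011101"  (len 11)
3) "1001011101"  (len 10)
4) "001011101101"  (len 12)
5) "01011101101"  (len 11)
6) "1011101101"  (len 10)
7) "0111011011011"  (len 13)
8) "111011011011"  (len 12)
9) "110110110111011"  (len 15)
10) "10110110111011101"  (len 17)
11) "01101101110111011011"  (len 20)
12) "1101101110111011011"  (len 19)
13) "1011011101110110111011"  (len 22)
14) "011011101110110111011101"  (len 24)
15) "11011101110110111011101"  (len 23)
16) "1011101110110111011101101"  (len 25)
17) "0111011101101110111011011011"  (len 28)
18) "111011101101110111011011011"  (len 27)
19) "110111011011101110110110111011"  (len 30)
20) "10111011011101110110110111011101"  (len 32)

32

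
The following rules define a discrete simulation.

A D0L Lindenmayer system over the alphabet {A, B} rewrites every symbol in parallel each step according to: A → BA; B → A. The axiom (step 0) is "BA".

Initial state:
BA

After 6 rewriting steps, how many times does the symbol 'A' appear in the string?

gen 0: BA
gen 1: ABA
gen 2: BAABA
gen 3: ABABAABA
gen 4: BAABAABABAABA
gen 5: ABABAABABAABAABABAABA
gen 6: BAABAABABAABAABABAABABAABAABABAABA

21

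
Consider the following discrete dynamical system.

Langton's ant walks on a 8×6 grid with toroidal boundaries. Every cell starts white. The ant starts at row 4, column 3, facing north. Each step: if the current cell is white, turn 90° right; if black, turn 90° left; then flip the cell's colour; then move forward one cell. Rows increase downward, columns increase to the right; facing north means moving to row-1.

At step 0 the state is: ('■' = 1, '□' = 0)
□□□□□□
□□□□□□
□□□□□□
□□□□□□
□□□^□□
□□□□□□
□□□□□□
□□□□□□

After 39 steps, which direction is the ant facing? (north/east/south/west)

[0] □□□□□□
□□□□□□
□□□□□□
□□□□□□
□□□^□□
□□□□□□
□□□□□□
□□□□□□
[1] □□□□□□
□□□□□□
□□□□□□
□□□□□□
□□□■>□
□□□□□□
□□□□□□
□□□□□□
[2] □□□□□□
□□□□□□
□□□□□□
□□□□□□
□□□■■□
□□□□v□
□□□□□□
□□□□□□
[3] □□□□□□
□□□□□□
□□□□□□
□□□□□□
□□□■■□
□□□<■□
□□□□□□
□□□□□□
[4] □□□□□□
□□□□□□
□□□□□□
□□□□□□
□□□^■□
□□□■■□
□□□□□□
□□□□□□
[5] □□□□□□
□□□□□□
□□□□□□
□□□□□□
□□<□■□
□□□■■□
□□□□□□
□□□□□□
[6] □□□□□□
□□□□□□
□□□□□□
□□^□□□
□□■□■□
□□□■■□
□□□□□□
□□□□□□
[7] □□□□□□
□□□□□□
□□□□□□
□□■>□□
□□■□■□
□□□■■□
□□□□□□
□□□□□□
[8] □□□□□□
□□□□□□
□□□□□□
□□■■□□
□□■v■□
□□□■■□
□□□□□□
□□□□□□
[9] □□□□□□
□□□□□□
□□□□□□
□□■■□□
□□<■■□
□□□■■□
□□□□□□
□□□□□□
[10] □□□□□□
□□□□□□
□□□□□□
□□■■□□
□□□■■□
□□v■■□
□□□□□□
□□□□□□
[11] □□□□□□
□□□□□□
□□□□□□
□□■■□□
□□□■■□
□<■■■□
□□□□□□
□□□□□□
[12] □□□□□□
□□□□□□
□□□□□□
□□■■□□
□^□■■□
□■■■■□
□□□□□□
□□□□□□
[13] □□□□□□
□□□□□□
□□□□□□
□□■■□□
□■>■■□
□■■■■□
□□□□□□
□□□□□□
[14] □□□□□□
□□□□□□
□□□□□□
□□■■□□
□■■■■□
□■v■■□
□□□□□□
□□□□□□
[15] □□□□□□
□□□□□□
□□□□□□
□□■■□□
□■■■■□
□■□>■□
□□□□□□
□□□□□□
[16] □□□□□□
□□□□□□
□□□□□□
□□■■□□
□■■^■□
□■□□■□
□□□□□□
□□□□□□
[17] □□□□□□
□□□□□□
□□□□□□
□□■■□□
□■<□■□
□■□□■□
□□□□□□
□□□□□□
[18] □□□□□□
□□□□□□
□□□□□□
□□■■□□
□■□□■□
□■v□■□
□□□□□□
□□□□□□
[19] □□□□□□
□□□□□□
□□□□□□
□□■■□□
□■□□■□
□<■□■□
□□□□□□
□□□□□□
[20] □□□□□□
□□□□□□
□□□□□□
□□■■□□
□■□□■□
□□■□■□
□v□□□□
□□□□□□
[21] □□□□□□
□□□□□□
□□□□□□
□□■■□□
□■□□■□
□□■□■□
<■□□□□
□□□□□□
[22] □□□□□□
□□□□□□
□□□□□□
□□■■□□
□■□□■□
^□■□■□
■■□□□□
□□□□□□
[23] □□□□□□
□□□□□□
□□□□□□
□□■■□□
□■□□■□
■>■□■□
■■□□□□
□□□□□□
[24] □□□□□□
□□□□□□
□□□□□□
□□■■□□
□■□□■□
■■■□■□
■v□□□□
□□□□□□
[25] □□□□□□
□□□□□□
□□□□□□
□□■■□□
□■□□■□
■■■□■□
■□>□□□
□□□□□□
[26] □□□□□□
□□□□□□
□□□□□□
□□■■□□
□■□□■□
■■■□■□
■□■□□□
□□v□□□
[27] □□□□□□
□□□□□□
□□□□□□
□□■■□□
□■□□■□
■■■□■□
■□■□□□
□<■□□□
[28] □□□□□□
□□□□□□
□□□□□□
□□■■□□
□■□□■□
■■■□■□
■^■□□□
□■■□□□
[29] □□□□□□
□□□□□□
□□□□□□
□□■■□□
□■□□■□
■■■□■□
■■>□□□
□■■□□□
[30] □□□□□□
□□□□□□
□□□□□□
□□■■□□
□■□□■□
■■^□■□
■■□□□□
□■■□□□
[31] □□□□□□
□□□□□□
□□□□□□
□□■■□□
□■□□■□
■<□□■□
■■□□□□
□■■□□□
[32] □□□□□□
□□□□□□
□□□□□□
□□■■□□
□■□□■□
■□□□■□
■v□□□□
□■■□□□
[33] □□□□□□
□□□□□□
□□□□□□
□□■■□□
□■□□■□
■□□□■□
■□>□□□
□■■□□□
[34] □□□□□□
□□□□□□
□□□□□□
□□■■□□
□■□□■□
■□□□■□
■□■□□□
□■v□□□
[35] □□□□□□
□□□□□□
□□□□□□
□□■■□□
□■□□■□
■□□□■□
■□■□□□
□■□>□□
[36] □□□v□□
□□□□□□
□□□□□□
□□■■□□
□■□□■□
■□□□■□
■□■□□□
□■□■□□
[37] □□<■□□
□□□□□□
□□□□□□
□□■■□□
□■□□■□
■□□□■□
■□■□□□
□■□■□□
[38] □□■■□□
□□□□□□
□□□□□□
□□■■□□
□■□□■□
■□□□■□
■□■□□□
□■^■□□
[39] □□■■□□
□□□□□□
□□□□□□
□□■■□□
□■□□■□
■□□□■□
■□■□□□
□■■>□□

east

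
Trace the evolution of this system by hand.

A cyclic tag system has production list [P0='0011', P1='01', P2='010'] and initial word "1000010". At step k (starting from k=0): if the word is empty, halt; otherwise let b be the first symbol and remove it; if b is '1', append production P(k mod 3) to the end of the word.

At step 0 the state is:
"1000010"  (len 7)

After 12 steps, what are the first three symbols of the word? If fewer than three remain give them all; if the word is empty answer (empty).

100

0) "1000010"  (len 7)
1) "0000100011"  (len 10)
2) "000100011"  (len 9)
3) "00100011"  (len 8)
4) "0100011"  (len 7)
5) "100011"  (len 6)
6) "00011010"  (len 8)
7) "0011010"  (len 7)
8) "011010"  (len 6)
9) "11010"  (len 5)
10) "10100011"  (len 8)
11) "010001101"  (len 9)
12) "10001101"  (len 8)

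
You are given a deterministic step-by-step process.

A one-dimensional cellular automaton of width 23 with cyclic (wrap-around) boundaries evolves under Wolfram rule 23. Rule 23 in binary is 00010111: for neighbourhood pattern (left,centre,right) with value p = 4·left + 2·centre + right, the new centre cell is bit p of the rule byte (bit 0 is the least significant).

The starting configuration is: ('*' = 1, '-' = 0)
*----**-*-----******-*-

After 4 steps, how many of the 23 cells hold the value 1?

11

gen 0: *----**-*-----******-*-
gen 1: *****---******-------*-
gen 2: -----***------********-
gen 3: *****---******--------*
gen 4: -----***------********-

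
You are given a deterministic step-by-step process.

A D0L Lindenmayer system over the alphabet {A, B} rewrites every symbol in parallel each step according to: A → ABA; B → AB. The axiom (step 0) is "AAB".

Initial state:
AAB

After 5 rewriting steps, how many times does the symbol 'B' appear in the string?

144

t=0: AAB
t=1: ABAABAAB
t=2: ABAABABAABAABABAABAAB
t=3: ABAABABAABAABABAABABAABAABABAABAABABAABABAABAABABAABAAB
t=4: ABAABABAABAABABAABABAABAABABAABAABABAABABAABAABABAABABAABA…AABABAABABAABAABABAABABAABAABABAABAABABAABABAABAABABAABAAB  (len 144)
t=5: ABAABABAABAABABAABABAABAABABAABAABABAABABAABAABABAABABAABA…AABABAABABAABAABABAABABAABAABABAABAABABAABABAABAABABAABAAB  (len 377)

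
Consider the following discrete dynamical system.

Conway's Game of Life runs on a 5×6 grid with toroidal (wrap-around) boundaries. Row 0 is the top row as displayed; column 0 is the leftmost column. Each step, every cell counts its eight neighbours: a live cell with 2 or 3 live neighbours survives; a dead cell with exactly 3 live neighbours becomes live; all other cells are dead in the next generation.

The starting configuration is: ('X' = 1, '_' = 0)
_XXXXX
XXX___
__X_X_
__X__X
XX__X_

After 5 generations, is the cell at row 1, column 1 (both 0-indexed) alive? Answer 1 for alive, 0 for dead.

1

step 0: _XXXXX
XXX___
__X_X_
__X__X
XX__X_
step 1: ____X_
X_____
X_X__X
X_X_XX
______
step 2: ______
XX____
___XX_
X__XX_
___XX_
step 3: ______
______
XXXXX_
__X___
___XXX
step 4: ____X_
_XXX__
_XXX__
X_____
___XX_
step 5: ____X_
_X__X_
X__X__
_X__X_
___XXX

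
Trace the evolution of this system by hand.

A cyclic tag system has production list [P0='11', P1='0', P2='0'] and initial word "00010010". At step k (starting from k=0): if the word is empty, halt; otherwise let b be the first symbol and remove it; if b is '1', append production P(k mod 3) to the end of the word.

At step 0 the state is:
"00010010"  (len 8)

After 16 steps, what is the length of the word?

t=0: "00010010"  (len 8)
t=1: "0010010"  (len 7)
t=2: "010010"  (len 6)
t=3: "10010"  (len 5)
t=4: "001011"  (len 6)
t=5: "01011"  (len 5)
t=6: "1011"  (len 4)
t=7: "01111"  (len 5)
t=8: "1111"  (len 4)
t=9: "1110"  (len 4)
t=10: "11011"  (len 5)
t=11: "10110"  (len 5)
t=12: "01100"  (len 5)
t=13: "1100"  (len 4)
t=14: "1000"  (len 4)
t=15: "0000"  (len 4)
t=16: "000"  (len 3)

3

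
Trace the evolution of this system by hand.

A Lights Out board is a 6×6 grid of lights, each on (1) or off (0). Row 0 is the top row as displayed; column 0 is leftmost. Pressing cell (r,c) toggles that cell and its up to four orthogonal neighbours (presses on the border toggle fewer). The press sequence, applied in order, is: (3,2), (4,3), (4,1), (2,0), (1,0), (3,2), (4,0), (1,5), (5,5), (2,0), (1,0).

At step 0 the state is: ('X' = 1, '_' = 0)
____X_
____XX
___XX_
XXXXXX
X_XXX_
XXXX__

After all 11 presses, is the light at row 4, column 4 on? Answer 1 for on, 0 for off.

0

k=0  ____X_
____XX
___XX_
XXXXXX
X_XXX_
XXXX__
k=1  ____X_
____XX
__XXX_
X___XX
X__XX_
XXXX__
k=2  ____X_
____XX
__XXX_
X__XXX
X_X___
XXX___
k=3  ____X_
____XX
__XXX_
XX_XXX
_X____
X_X___
k=4  ____X_
X___XX
XXXXX_
_X_XXX
_X____
X_X___
k=5  X___X_
_X__XX
_XXXX_
_X_XXX
_X____
X_X___
k=6  X___X_
_X__XX
_X_XX_
__X_XX
_XX___
X_X___
k=7  X___X_
_X__XX
_X_XX_
X_X_XX
X_X___
__X___
k=8  X___XX
_X____
_X_XXX
X_X_XX
X_X___
__X___
k=9  X___XX
_X____
_X_XXX
X_X_XX
X_X__X
__X_XX
k=10  X___XX
XX____
X__XXX
__X_XX
X_X__X
__X_XX
k=11  ____XX
______
___XXX
__X_XX
X_X__X
__X_XX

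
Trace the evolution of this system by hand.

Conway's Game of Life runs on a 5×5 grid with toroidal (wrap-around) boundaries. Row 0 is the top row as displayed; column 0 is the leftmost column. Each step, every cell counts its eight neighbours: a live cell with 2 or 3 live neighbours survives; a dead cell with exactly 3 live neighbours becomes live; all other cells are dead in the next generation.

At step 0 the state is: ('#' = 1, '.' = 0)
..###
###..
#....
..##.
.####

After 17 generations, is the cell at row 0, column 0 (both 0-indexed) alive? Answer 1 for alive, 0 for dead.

gen 0: ..###
###..
#....
..##.
.####
gen 1: .....
#.#..
#..##
#....
##...
gen 2: #....
##.#.
#..#.
.....
##...
gen 3: ..#..
###..
###..
##..#
##...
gen 4: ..#..
#..#.
...#.
....#
..#.#
gen 5: .##.#
..###
...#.
....#
.....
gen 6: ###.#
##..#
..#..
.....
#..#.
gen 7: ..#..
....#
##...
.....
#.##.
gen 8: .##.#
##...
#....
#.#.#
.###.
gen 9: ....#
..#.#
.....
#.#.#
.....
gen 10: ...#.
...#.
##..#
.....
#..##
gen 11: ..##.
#.##.
#...#
.#.#.
...##
gen 12: .#...
#.#..
#....
..##.
....#
gen 13: ##...
#....
..###
...##
..##.
gen 14: ###.#
#.##.
#.#..
.....
####.
gen 15: .....
.....
..###
#..##
...#.
gen 16: .....
...#.
#.#..
#....
...#.
gen 17: .....
.....
.#..#
.#..#
.....

0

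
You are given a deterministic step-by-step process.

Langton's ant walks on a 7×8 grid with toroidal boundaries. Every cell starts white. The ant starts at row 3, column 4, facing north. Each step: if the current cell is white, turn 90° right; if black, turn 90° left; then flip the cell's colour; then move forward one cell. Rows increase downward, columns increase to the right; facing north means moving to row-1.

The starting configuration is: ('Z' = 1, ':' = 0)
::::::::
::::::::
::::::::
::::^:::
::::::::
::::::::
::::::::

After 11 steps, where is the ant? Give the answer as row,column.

4,2

step 0: ::::::::
::::::::
::::::::
::::^:::
::::::::
::::::::
::::::::
step 1: ::::::::
::::::::
::::::::
::::Z>::
::::::::
::::::::
::::::::
step 2: ::::::::
::::::::
::::::::
::::ZZ::
:::::v::
::::::::
::::::::
step 3: ::::::::
::::::::
::::::::
::::ZZ::
::::<Z::
::::::::
::::::::
step 4: ::::::::
::::::::
::::::::
::::^Z::
::::ZZ::
::::::::
::::::::
step 5: ::::::::
::::::::
::::::::
:::<:Z::
::::ZZ::
::::::::
::::::::
step 6: ::::::::
::::::::
:::^::::
:::Z:Z::
::::ZZ::
::::::::
::::::::
step 7: ::::::::
::::::::
:::Z>:::
:::Z:Z::
::::ZZ::
::::::::
::::::::
step 8: ::::::::
::::::::
:::ZZ:::
:::ZvZ::
::::ZZ::
::::::::
::::::::
step 9: ::::::::
::::::::
:::ZZ:::
:::<ZZ::
::::ZZ::
::::::::
::::::::
step 10: ::::::::
::::::::
:::ZZ:::
::::ZZ::
:::vZZ::
::::::::
::::::::
step 11: ::::::::
::::::::
:::ZZ:::
::::ZZ::
::<ZZZ::
::::::::
::::::::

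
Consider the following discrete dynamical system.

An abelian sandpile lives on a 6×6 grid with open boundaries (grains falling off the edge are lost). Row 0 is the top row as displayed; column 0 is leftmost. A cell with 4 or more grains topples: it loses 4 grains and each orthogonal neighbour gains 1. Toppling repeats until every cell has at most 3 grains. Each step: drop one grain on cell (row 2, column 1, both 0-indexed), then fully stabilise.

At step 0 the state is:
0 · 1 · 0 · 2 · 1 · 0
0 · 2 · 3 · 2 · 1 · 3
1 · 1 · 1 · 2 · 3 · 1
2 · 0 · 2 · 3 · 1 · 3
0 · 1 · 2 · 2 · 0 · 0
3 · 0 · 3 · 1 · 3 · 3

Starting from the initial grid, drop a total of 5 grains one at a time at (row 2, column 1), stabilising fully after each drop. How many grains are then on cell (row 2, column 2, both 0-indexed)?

k=0  0 · 1 · 0 · 2 · 1 · 0
0 · 2 · 3 · 2 · 1 · 3
1 · 1 · 1 · 2 · 3 · 1
2 · 0 · 2 · 3 · 1 · 3
0 · 1 · 2 · 2 · 0 · 0
3 · 0 · 3 · 1 · 3 · 3
k=1  0 · 1 · 0 · 2 · 1 · 0
0 · 2 · 3 · 2 · 1 · 3
1 · 2 · 1 · 2 · 3 · 1
2 · 0 · 2 · 3 · 1 · 3
0 · 1 · 2 · 2 · 0 · 0
3 · 0 · 3 · 1 · 3 · 3
k=2  0 · 1 · 0 · 2 · 1 · 0
0 · 2 · 3 · 2 · 1 · 3
1 · 3 · 1 · 2 · 3 · 1
2 · 0 · 2 · 3 · 1 · 3
0 · 1 · 2 · 2 · 0 · 0
3 · 0 · 3 · 1 · 3 · 3
k=3  0 · 1 · 0 · 2 · 1 · 0
0 · 3 · 3 · 2 · 1 · 3
2 · 0 · 2 · 2 · 3 · 1
2 · 1 · 2 · 3 · 1 · 3
0 · 1 · 2 · 2 · 0 · 0
3 · 0 · 3 · 1 · 3 · 3
k=4  0 · 1 · 0 · 2 · 1 · 0
0 · 3 · 3 · 2 · 1 · 3
2 · 1 · 2 · 2 · 3 · 1
2 · 1 · 2 · 3 · 1 · 3
0 · 1 · 2 · 2 · 0 · 0
3 · 0 · 3 · 1 · 3 · 3
k=5  0 · 1 · 0 · 2 · 1 · 0
0 · 3 · 3 · 2 · 1 · 3
2 · 2 · 2 · 2 · 3 · 1
2 · 1 · 2 · 3 · 1 · 3
0 · 1 · 2 · 2 · 0 · 0
3 · 0 · 3 · 1 · 3 · 3

2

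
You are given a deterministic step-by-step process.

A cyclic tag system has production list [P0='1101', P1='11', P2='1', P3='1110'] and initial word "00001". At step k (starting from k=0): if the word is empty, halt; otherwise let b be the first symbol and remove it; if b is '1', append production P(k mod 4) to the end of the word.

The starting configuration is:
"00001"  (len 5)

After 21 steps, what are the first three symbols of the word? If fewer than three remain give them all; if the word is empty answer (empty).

101

step 0: "00001"  (len 5)
step 1: "0001"  (len 4)
step 2: "001"  (len 3)
step 3: "01"  (len 2)
step 4: "1"  (len 1)
step 5: "1101"  (len 4)
step 6: "10111"  (len 5)
step 7: "01111"  (len 5)
step 8: "1111"  (len 4)
step 9: "1111101"  (len 7)
step 10: "11110111"  (len 8)
step 11: "11101111"  (len 8)
step 12: "11011111110"  (len 11)
step 13: "10111111101101"  (len 14)
step 14: "011111110110111"  (len 15)
step 15: "11111110110111"  (len 14)
step 16: "11111101101111110"  (len 17)
step 17: "11111011011111101101"  (len 20)
step 18: "111101101111110110111"  (len 21)
step 19: "111011011111101101111"  (len 21)
step 20: "110110111111011011111110"  (len 24)
step 21: "101101111110110111111101101"  (len 27)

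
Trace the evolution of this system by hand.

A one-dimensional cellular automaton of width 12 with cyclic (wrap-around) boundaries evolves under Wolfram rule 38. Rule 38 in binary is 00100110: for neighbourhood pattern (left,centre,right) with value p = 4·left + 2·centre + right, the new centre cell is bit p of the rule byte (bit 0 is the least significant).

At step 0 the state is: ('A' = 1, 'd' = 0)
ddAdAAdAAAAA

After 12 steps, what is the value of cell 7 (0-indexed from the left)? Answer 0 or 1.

k=0  ddAdAAdAAAAA
k=1  dAAAddAddddd
k=2  AddddAAddddd
k=3  AdddAddddddA
k=4  dddAAdddddAd
k=5  ddAddddddAAd
k=6  dAAdddddAddd
k=7  AddddddAAddd
k=8  AdddddAddddA
k=9  dddddAAdddAd
k=10  ddddAddddAAd
k=11  dddAAdddAddd
k=12  ddAddddAAddd

1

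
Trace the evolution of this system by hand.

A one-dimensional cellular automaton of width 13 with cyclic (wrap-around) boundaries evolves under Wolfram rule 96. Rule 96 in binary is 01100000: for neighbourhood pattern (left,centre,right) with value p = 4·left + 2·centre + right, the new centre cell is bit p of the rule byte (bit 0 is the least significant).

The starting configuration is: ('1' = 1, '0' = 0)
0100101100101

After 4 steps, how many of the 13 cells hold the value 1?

0) 0100101100101
1) 1000010100010
2) 0000001000001
3) 0000000000000
4) 0000000000000

0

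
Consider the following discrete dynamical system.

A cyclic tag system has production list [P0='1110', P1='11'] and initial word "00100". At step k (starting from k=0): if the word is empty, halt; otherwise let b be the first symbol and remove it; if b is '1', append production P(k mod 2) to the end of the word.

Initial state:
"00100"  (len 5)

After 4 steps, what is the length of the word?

5

t=0: "00100"  (len 5)
t=1: "0100"  (len 4)
t=2: "100"  (len 3)
t=3: "001110"  (len 6)
t=4: "01110"  (len 5)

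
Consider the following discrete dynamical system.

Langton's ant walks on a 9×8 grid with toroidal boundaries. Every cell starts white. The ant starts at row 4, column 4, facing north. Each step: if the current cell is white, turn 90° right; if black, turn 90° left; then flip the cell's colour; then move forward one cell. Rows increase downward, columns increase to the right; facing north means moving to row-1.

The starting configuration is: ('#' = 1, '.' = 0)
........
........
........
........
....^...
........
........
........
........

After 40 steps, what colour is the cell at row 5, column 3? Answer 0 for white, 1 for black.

0) ........
........
........
........
....^...
........
........
........
........
1) ........
........
........
........
....#>..
........
........
........
........
2) ........
........
........
........
....##..
.....v..
........
........
........
3) ........
........
........
........
....##..
....<#..
........
........
........
4) ........
........
........
........
....^#..
....##..
........
........
........
5) ........
........
........
........
...<.#..
....##..
........
........
........
6) ........
........
........
...^....
...#.#..
....##..
........
........
........
7) ........
........
........
...#>...
...#.#..
....##..
........
........
........
8) ........
........
........
...##...
...#v#..
....##..
........
........
........
9) ........
........
........
...##...
...<##..
....##..
........
........
........
10) ........
........
........
...##...
....##..
...v##..
........
........
........
11) ........
........
........
...##...
....##..
..<###..
........
........
........
12) ........
........
........
...##...
..^.##..
..####..
........
........
........
13) ........
........
........
...##...
..#>##..
..####..
........
........
........
14) ........
........
........
...##...
..####..
..#v##..
........
........
........
15) ........
........
........
...##...
..####..
..#.>#..
........
........
........
16) ........
........
........
...##...
..##^#..
..#..#..
........
........
........
17) ........
........
........
...##...
..#<.#..
..#..#..
........
........
........
18) ........
........
........
...##...
..#..#..
..#v.#..
........
........
........
19) ........
........
........
...##...
..#..#..
..<#.#..
........
........
........
20) ........
........
........
...##...
..#..#..
...#.#..
..v.....
........
........
21) ........
........
........
...##...
..#..#..
...#.#..
.<#.....
........
........
22) ........
........
........
...##...
..#..#..
.^.#.#..
.##.....
........
........
23) ........
........
........
...##...
..#..#..
.#>#.#..
.##.....
........
........
24) ........
........
........
...##...
..#..#..
.###.#..
.#v.....
........
........
25) ........
........
........
...##...
..#..#..
.###.#..
.#.>....
........
........
26) ........
........
........
...##...
..#..#..
.###.#..
.#.#....
...v....
........
27) ........
........
........
...##...
..#..#..
.###.#..
.#.#....
..<#....
........
28) ........
........
........
...##...
..#..#..
.###.#..
.#^#....
..##....
........
29) ........
........
........
...##...
..#..#..
.###.#..
.##>....
..##....
........
30) ........
........
........
...##...
..#..#..
.##^.#..
.##.....
..##....
........
31) ........
........
........
...##...
..#..#..
.#<..#..
.##.....
..##....
........
32) ........
........
........
...##...
..#..#..
.#...#..
.#v.....
..##....
........
33) ........
........
........
...##...
..#..#..
.#...#..
.#.>....
..##....
........
34) ........
........
........
...##...
..#..#..
.#...#..
.#.#....
..#v....
........
35) ........
........
........
...##...
..#..#..
.#...#..
.#.#....
..#.>...
........
36) ........
........
........
...##...
..#..#..
.#...#..
.#.#....
..#.#...
....v...
37) ........
........
........
...##...
..#..#..
.#...#..
.#.#....
..#.#...
...<#...
38) ........
........
........
...##...
..#..#..
.#...#..
.#.#....
..#^#...
...##...
39) ........
........
........
...##...
..#..#..
.#...#..
.#.#....
..##>...
...##...
40) ........
........
........
...##...
..#..#..
.#...#..
.#.#^...
..##....
...##...

0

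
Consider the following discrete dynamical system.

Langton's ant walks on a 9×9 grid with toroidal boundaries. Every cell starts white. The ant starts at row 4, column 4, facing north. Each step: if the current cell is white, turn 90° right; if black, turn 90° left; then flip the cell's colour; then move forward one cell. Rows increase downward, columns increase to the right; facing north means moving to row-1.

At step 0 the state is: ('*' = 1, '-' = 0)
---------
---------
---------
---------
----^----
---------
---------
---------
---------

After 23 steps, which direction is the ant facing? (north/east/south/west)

0) ---------
---------
---------
---------
----^----
---------
---------
---------
---------
1) ---------
---------
---------
---------
----*>---
---------
---------
---------
---------
2) ---------
---------
---------
---------
----**---
-----v---
---------
---------
---------
3) ---------
---------
---------
---------
----**---
----<*---
---------
---------
---------
4) ---------
---------
---------
---------
----^*---
----**---
---------
---------
---------
5) ---------
---------
---------
---------
---<-*---
----**---
---------
---------
---------
6) ---------
---------
---------
---^-----
---*-*---
----**---
---------
---------
---------
7) ---------
---------
---------
---*>----
---*-*---
----**---
---------
---------
---------
8) ---------
---------
---------
---**----
---*v*---
----**---
---------
---------
---------
9) ---------
---------
---------
---**----
---<**---
----**---
---------
---------
---------
10) ---------
---------
---------
---**----
----**---
---v**---
---------
---------
---------
11) ---------
---------
---------
---**----
----**---
--<***---
---------
---------
---------
12) ---------
---------
---------
---**----
--^-**---
--****---
---------
---------
---------
13) ---------
---------
---------
---**----
--*>**---
--****---
---------
---------
---------
14) ---------
---------
---------
---**----
--****---
--*v**---
---------
---------
---------
15) ---------
---------
---------
---**----
--****---
--*->*---
---------
---------
---------
16) ---------
---------
---------
---**----
--**^*---
--*--*---
---------
---------
---------
17) ---------
---------
---------
---**----
--*<-*---
--*--*---
---------
---------
---------
18) ---------
---------
---------
---**----
--*--*---
--*v-*---
---------
---------
---------
19) ---------
---------
---------
---**----
--*--*---
--<*-*---
---------
---------
---------
20) ---------
---------
---------
---**----
--*--*---
---*-*---
--v------
---------
---------
21) ---------
---------
---------
---**----
--*--*---
---*-*---
-<*------
---------
---------
22) ---------
---------
---------
---**----
--*--*---
-^-*-*---
-**------
---------
---------
23) ---------
---------
---------
---**----
--*--*---
-*>*-*---
-**------
---------
---------

east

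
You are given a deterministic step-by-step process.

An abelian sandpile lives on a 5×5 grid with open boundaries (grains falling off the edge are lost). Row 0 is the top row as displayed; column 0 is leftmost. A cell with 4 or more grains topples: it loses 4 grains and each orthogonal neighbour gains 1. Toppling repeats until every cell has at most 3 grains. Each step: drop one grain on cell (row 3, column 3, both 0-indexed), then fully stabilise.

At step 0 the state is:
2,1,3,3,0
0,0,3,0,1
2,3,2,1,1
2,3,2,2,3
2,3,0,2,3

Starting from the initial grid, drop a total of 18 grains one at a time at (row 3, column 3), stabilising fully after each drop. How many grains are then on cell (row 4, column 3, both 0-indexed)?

k=0  2,1,3,3,0
0,0,3,0,1
2,3,2,1,1
2,3,2,2,3
2,3,0,2,3
k=1  2,1,3,3,0
0,0,3,0,1
2,3,2,1,1
2,3,2,3,3
2,3,0,2,3
k=2  2,1,3,3,0
0,0,3,0,1
2,3,2,2,2
2,3,3,2,1
2,3,1,0,1
k=3  2,1,3,3,0
0,0,3,0,1
2,3,2,2,2
2,3,3,3,1
2,3,1,0,1
k=4  2,2,1,0,1
0,2,1,3,1
3,1,2,0,3
3,2,2,2,2
3,0,3,1,1
k=5  2,2,1,0,1
0,2,1,3,1
3,1,2,0,3
3,2,2,3,2
3,0,3,1,1
k=6  2,2,1,0,1
0,2,1,3,1
3,1,2,1,3
3,2,3,0,3
3,0,3,2,1
k=7  2,2,1,0,1
0,2,1,3,1
3,1,2,1,3
3,2,3,1,3
3,0,3,2,1
k=8  2,2,1,0,1
0,2,1,3,1
3,1,2,1,3
3,2,3,2,3
3,0,3,2,1
k=9  2,2,1,0,1
0,2,1,3,1
3,1,2,1,3
3,2,3,3,3
3,0,3,2,1
k=10  2,2,1,0,1
0,2,1,3,2
3,1,3,3,0
3,3,1,3,1
3,1,1,0,3
k=11  2,2,1,1,1
0,2,3,0,3
3,2,0,2,1
3,3,3,1,2
3,1,1,1,3
k=12  2,2,1,1,1
0,2,3,0,3
3,2,0,2,1
3,3,3,2,2
3,1,1,1,3
k=13  2,2,1,1,1
0,2,3,0,3
3,2,0,2,1
3,3,3,3,2
3,1,1,1,3
k=14  2,2,1,1,1
1,3,3,0,3
1,0,2,3,1
2,2,1,1,3
0,3,2,2,3
k=15  2,2,1,1,1
1,3,3,0,3
1,0,2,3,1
2,2,1,2,3
0,3,2,2,3
k=16  2,2,1,1,1
1,3,3,0,3
1,0,2,3,1
2,2,1,3,3
0,3,2,2,3
k=17  2,2,1,1,1
1,3,3,1,3
1,0,3,0,3
2,2,2,3,1
0,3,3,0,1
k=18  2,2,1,1,1
1,3,3,1,3
1,0,3,1,3
2,2,3,0,2
0,3,3,1,1

1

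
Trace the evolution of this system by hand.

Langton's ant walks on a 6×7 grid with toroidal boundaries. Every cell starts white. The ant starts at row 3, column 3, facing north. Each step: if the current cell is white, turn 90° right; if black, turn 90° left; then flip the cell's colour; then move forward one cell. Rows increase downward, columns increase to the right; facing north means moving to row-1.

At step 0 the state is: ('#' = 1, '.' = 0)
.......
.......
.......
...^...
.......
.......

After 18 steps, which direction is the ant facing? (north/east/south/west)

0) .......
.......
.......
...^...
.......
.......
1) .......
.......
.......
...#>..
.......
.......
2) .......
.......
.......
...##..
....v..
.......
3) .......
.......
.......
...##..
...<#..
.......
4) .......
.......
.......
...^#..
...##..
.......
5) .......
.......
.......
..<.#..
...##..
.......
6) .......
.......
..^....
..#.#..
...##..
.......
7) .......
.......
..#>...
..#.#..
...##..
.......
8) .......
.......
..##...
..#v#..
...##..
.......
9) .......
.......
..##...
..<##..
...##..
.......
10) .......
.......
..##...
...##..
..v##..
.......
11) .......
.......
..##...
...##..
.<###..
.......
12) .......
.......
..##...
.^.##..
.####..
.......
13) .......
.......
..##...
.#>##..
.####..
.......
14) .......
.......
..##...
.####..
.#v##..
.......
15) .......
.......
..##...
.####..
.#.>#..
.......
16) .......
.......
..##...
.##^#..
.#..#..
.......
17) .......
.......
..##...
.#<.#..
.#..#..
.......
18) .......
.......
..##...
.#..#..
.#v.#..
.......

south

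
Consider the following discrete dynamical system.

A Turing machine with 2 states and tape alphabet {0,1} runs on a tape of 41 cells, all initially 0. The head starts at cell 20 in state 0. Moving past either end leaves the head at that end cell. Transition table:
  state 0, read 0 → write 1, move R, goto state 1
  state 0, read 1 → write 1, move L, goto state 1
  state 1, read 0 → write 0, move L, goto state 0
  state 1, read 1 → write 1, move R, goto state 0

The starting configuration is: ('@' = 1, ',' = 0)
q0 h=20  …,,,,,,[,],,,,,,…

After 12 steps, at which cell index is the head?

[0] q0 h=20  …,,,,,,[,],,,,,,…
[1] q1 h=21  …,,,,,@[,],,,,,,…
[2] q0 h=20  …,,,,,,[@],,,,,,…
[3] q1 h=19  …,,,,,,[,]@,,,,,…
[4] q0 h=18  …,,,,,,[,],@,,,,…
[5] q1 h=19  …,,,,,@[,]@,,,,,…
[6] q0 h=18  …,,,,,,[@],@,,,,…
[7] q1 h=17  …,,,,,,[,]@,@,,,…
[8] q0 h=16  …,,,,,,[,],@,@,,…
[9] q1 h=17  …,,,,,@[,]@,@,,,…
[10] q0 h=16  …,,,,,,[@],@,@,,…
[11] q1 h=15  …,,,,,,[,]@,@,@,…
[12] q0 h=14  …,,,,,,[,],@,@,@…

14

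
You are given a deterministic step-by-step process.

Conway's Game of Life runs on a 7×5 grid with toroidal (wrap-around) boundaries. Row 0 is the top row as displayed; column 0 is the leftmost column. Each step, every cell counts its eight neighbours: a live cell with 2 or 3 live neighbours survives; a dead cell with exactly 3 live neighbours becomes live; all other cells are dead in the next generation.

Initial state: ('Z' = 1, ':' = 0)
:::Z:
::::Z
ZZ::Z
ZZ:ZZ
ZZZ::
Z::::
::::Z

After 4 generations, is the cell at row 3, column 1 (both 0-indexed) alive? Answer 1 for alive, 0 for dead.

0

0) :::Z:
::::Z
ZZ::Z
ZZ:ZZ
ZZZ::
Z::::
::::Z
1) :::ZZ
:::ZZ
:ZZ::
:::Z:
::ZZ:
Z:::Z
::::Z
2) Z::::
Z:::Z
::Z:Z
:Z:Z:
::ZZ:
Z:::Z
:::::
3) Z:::Z
ZZ:ZZ
:ZZ:Z
:Z::Z
ZZZZ:
:::ZZ
Z:::Z
4) :::::
:::::
:::::
::::Z
:Z:::
:::::
:::::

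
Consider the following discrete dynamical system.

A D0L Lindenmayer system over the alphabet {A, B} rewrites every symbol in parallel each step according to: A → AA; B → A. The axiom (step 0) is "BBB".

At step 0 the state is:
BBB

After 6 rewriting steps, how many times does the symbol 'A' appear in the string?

96

k=0  BBB
k=1  AAA
k=2  AAAAAA
k=3  AAAAAAAAAAAA
k=4  AAAAAAAAAAAAAAAAAAAAAAAA
k=5  AAAAAAAAAAAAAAAAAAAAAAAAAAAAAAAAAAAAAAAAAAAAAAAA
k=6  AAAAAAAAAAAAAAAAAAAAAAAAAAAAAAAAAAAAAAAAAAAAAAAAAAAAAAAAAAAAAAAAAAAAAAAAAAAAAAAAAAAAAAAAAAAAAAAA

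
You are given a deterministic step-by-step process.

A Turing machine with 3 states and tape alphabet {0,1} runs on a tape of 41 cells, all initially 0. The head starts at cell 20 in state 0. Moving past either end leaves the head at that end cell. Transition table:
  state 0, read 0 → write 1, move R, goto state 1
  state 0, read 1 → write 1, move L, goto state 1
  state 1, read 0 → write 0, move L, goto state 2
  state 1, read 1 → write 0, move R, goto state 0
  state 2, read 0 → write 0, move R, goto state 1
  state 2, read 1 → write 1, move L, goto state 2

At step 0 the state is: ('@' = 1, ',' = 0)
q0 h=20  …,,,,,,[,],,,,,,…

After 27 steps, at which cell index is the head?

25

gen 0: q0 h=20  …,,,,,,[,],,,,,,…
gen 1: q1 h=21  …,,,,,@[,],,,,,,…
gen 2: q2 h=20  …,,,,,,[@],,,,,,…
gen 3: q2 h=19  …,,,,,,[,]@,,,,,…
gen 4: q1 h=20  …,,,,,,[@],,,,,,…
gen 5: q0 h=21  …,,,,,,[,],,,,,,…
gen 6: q1 h=22  …,,,,,@[,],,,,,,…
gen 7: q2 h=21  …,,,,,,[@],,,,,,…
gen 8: q2 h=20  …,,,,,,[,]@,,,,,…
gen 9: q1 h=21  …,,,,,,[@],,,,,,…
gen 10: q0 h=22  …,,,,,,[,],,,,,,…
gen 11: q1 h=23  …,,,,,@[,],,,,,,…
gen 12: q2 h=22  …,,,,,,[@],,,,,,…
gen 13: q2 h=21  …,,,,,,[,]@,,,,,…
gen 14: q1 h=22  …,,,,,,[@],,,,,,…
gen 15: q0 h=23  …,,,,,,[,],,,,,,…
gen 16: q1 h=24  …,,,,,@[,],,,,,,…
gen 17: q2 h=23  …,,,,,,[@],,,,,,…
gen 18: q2 h=22  …,,,,,,[,]@,,,,,…
gen 19: q1 h=23  …,,,,,,[@],,,,,,…
gen 20: q0 h=24  …,,,,,,[,],,,,,,…
gen 21: q1 h=25  …,,,,,@[,],,,,,,…
gen 22: q2 h=24  …,,,,,,[@],,,,,,…
gen 23: q2 h=23  …,,,,,,[,]@,,,,,…
gen 24: q1 h=24  …,,,,,,[@],,,,,,…
gen 25: q0 h=25  …,,,,,,[,],,,,,,…
gen 26: q1 h=26  …,,,,,@[,],,,,,,…
gen 27: q2 h=25  …,,,,,,[@],,,,,,…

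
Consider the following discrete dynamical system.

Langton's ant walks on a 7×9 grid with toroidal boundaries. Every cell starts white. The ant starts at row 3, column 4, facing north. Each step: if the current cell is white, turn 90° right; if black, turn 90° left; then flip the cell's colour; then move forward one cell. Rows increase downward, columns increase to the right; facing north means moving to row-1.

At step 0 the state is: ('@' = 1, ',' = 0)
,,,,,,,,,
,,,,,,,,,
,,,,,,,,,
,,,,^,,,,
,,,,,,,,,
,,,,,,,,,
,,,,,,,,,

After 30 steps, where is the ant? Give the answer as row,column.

4,3

[0] ,,,,,,,,,
,,,,,,,,,
,,,,,,,,,
,,,,^,,,,
,,,,,,,,,
,,,,,,,,,
,,,,,,,,,
[1] ,,,,,,,,,
,,,,,,,,,
,,,,,,,,,
,,,,@>,,,
,,,,,,,,,
,,,,,,,,,
,,,,,,,,,
[2] ,,,,,,,,,
,,,,,,,,,
,,,,,,,,,
,,,,@@,,,
,,,,,v,,,
,,,,,,,,,
,,,,,,,,,
[3] ,,,,,,,,,
,,,,,,,,,
,,,,,,,,,
,,,,@@,,,
,,,,<@,,,
,,,,,,,,,
,,,,,,,,,
[4] ,,,,,,,,,
,,,,,,,,,
,,,,,,,,,
,,,,^@,,,
,,,,@@,,,
,,,,,,,,,
,,,,,,,,,
[5] ,,,,,,,,,
,,,,,,,,,
,,,,,,,,,
,,,<,@,,,
,,,,@@,,,
,,,,,,,,,
,,,,,,,,,
[6] ,,,,,,,,,
,,,,,,,,,
,,,^,,,,,
,,,@,@,,,
,,,,@@,,,
,,,,,,,,,
,,,,,,,,,
[7] ,,,,,,,,,
,,,,,,,,,
,,,@>,,,,
,,,@,@,,,
,,,,@@,,,
,,,,,,,,,
,,,,,,,,,
[8] ,,,,,,,,,
,,,,,,,,,
,,,@@,,,,
,,,@v@,,,
,,,,@@,,,
,,,,,,,,,
,,,,,,,,,
[9] ,,,,,,,,,
,,,,,,,,,
,,,@@,,,,
,,,<@@,,,
,,,,@@,,,
,,,,,,,,,
,,,,,,,,,
[10] ,,,,,,,,,
,,,,,,,,,
,,,@@,,,,
,,,,@@,,,
,,,v@@,,,
,,,,,,,,,
,,,,,,,,,
[11] ,,,,,,,,,
,,,,,,,,,
,,,@@,,,,
,,,,@@,,,
,,<@@@,,,
,,,,,,,,,
,,,,,,,,,
[12] ,,,,,,,,,
,,,,,,,,,
,,,@@,,,,
,,^,@@,,,
,,@@@@,,,
,,,,,,,,,
,,,,,,,,,
[13] ,,,,,,,,,
,,,,,,,,,
,,,@@,,,,
,,@>@@,,,
,,@@@@,,,
,,,,,,,,,
,,,,,,,,,
[14] ,,,,,,,,,
,,,,,,,,,
,,,@@,,,,
,,@@@@,,,
,,@v@@,,,
,,,,,,,,,
,,,,,,,,,
[15] ,,,,,,,,,
,,,,,,,,,
,,,@@,,,,
,,@@@@,,,
,,@,>@,,,
,,,,,,,,,
,,,,,,,,,
[16] ,,,,,,,,,
,,,,,,,,,
,,,@@,,,,
,,@@^@,,,
,,@,,@,,,
,,,,,,,,,
,,,,,,,,,
[17] ,,,,,,,,,
,,,,,,,,,
,,,@@,,,,
,,@<,@,,,
,,@,,@,,,
,,,,,,,,,
,,,,,,,,,
[18] ,,,,,,,,,
,,,,,,,,,
,,,@@,,,,
,,@,,@,,,
,,@v,@,,,
,,,,,,,,,
,,,,,,,,,
[19] ,,,,,,,,,
,,,,,,,,,
,,,@@,,,,
,,@,,@,,,
,,<@,@,,,
,,,,,,,,,
,,,,,,,,,
[20] ,,,,,,,,,
,,,,,,,,,
,,,@@,,,,
,,@,,@,,,
,,,@,@,,,
,,v,,,,,,
,,,,,,,,,
[21] ,,,,,,,,,
,,,,,,,,,
,,,@@,,,,
,,@,,@,,,
,,,@,@,,,
,<@,,,,,,
,,,,,,,,,
[22] ,,,,,,,,,
,,,,,,,,,
,,,@@,,,,
,,@,,@,,,
,^,@,@,,,
,@@,,,,,,
,,,,,,,,,
[23] ,,,,,,,,,
,,,,,,,,,
,,,@@,,,,
,,@,,@,,,
,@>@,@,,,
,@@,,,,,,
,,,,,,,,,
[24] ,,,,,,,,,
,,,,,,,,,
,,,@@,,,,
,,@,,@,,,
,@@@,@,,,
,@v,,,,,,
,,,,,,,,,
[25] ,,,,,,,,,
,,,,,,,,,
,,,@@,,,,
,,@,,@,,,
,@@@,@,,,
,@,>,,,,,
,,,,,,,,,
[26] ,,,,,,,,,
,,,,,,,,,
,,,@@,,,,
,,@,,@,,,
,@@@,@,,,
,@,@,,,,,
,,,v,,,,,
[27] ,,,,,,,,,
,,,,,,,,,
,,,@@,,,,
,,@,,@,,,
,@@@,@,,,
,@,@,,,,,
,,<@,,,,,
[28] ,,,,,,,,,
,,,,,,,,,
,,,@@,,,,
,,@,,@,,,
,@@@,@,,,
,@^@,,,,,
,,@@,,,,,
[29] ,,,,,,,,,
,,,,,,,,,
,,,@@,,,,
,,@,,@,,,
,@@@,@,,,
,@@>,,,,,
,,@@,,,,,
[30] ,,,,,,,,,
,,,,,,,,,
,,,@@,,,,
,,@,,@,,,
,@@^,@,,,
,@@,,,,,,
,,@@,,,,,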